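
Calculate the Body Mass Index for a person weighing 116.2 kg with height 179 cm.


BMI = weight / height^2
height = 179 cm = 1.79 m
BMI = 116.2 / 1.79^2
BMI = 36.27 kg/m^2


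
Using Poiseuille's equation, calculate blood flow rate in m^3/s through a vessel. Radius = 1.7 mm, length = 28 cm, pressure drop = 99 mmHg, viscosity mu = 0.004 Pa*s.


Q = pi*r^4*dP / (8*mu*L)
r = 0.0017 m, L = 0.28 m
dP = 99 mmHg = 13198.878 Pa
Q = 3.8652e-05 m^3/s


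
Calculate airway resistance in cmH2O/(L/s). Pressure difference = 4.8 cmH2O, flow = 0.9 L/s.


R = dP / flow
R = 4.8 / 0.9
R = 5.333 cmH2O/(L/s)


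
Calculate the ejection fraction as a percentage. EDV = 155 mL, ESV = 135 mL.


SV = EDV - ESV = 155 - 135 = 20 mL
EF = SV/EDV * 100 = 20/155 * 100
EF = 12.9%


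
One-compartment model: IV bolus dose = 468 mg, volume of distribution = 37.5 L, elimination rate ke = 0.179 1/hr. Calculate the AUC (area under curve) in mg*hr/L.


C0 = Dose/Vd = 468/37.5 = 12.48 mg/L
AUC = C0/ke = 12.48/0.179
AUC = 69.72 mg*hr/L


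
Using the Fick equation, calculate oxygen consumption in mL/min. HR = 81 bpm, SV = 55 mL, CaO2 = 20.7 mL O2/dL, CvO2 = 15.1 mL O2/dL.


CO = HR*SV = 81*55/1000 = 4.455 L/min
a-v O2 diff = 20.7 - 15.1 = 5.6 mL/dL
VO2 = CO * (CaO2-CvO2) * 10 dL/L
VO2 = 4.455 * 5.6 * 10
VO2 = 249.5 mL/min


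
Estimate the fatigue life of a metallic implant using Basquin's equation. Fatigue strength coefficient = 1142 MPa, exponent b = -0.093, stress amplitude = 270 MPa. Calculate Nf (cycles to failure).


sigma_a = sigma_f' * (2Nf)^b
2Nf = (sigma_a/sigma_f')^(1/b)
2Nf = (270/1142)^(1/-0.093)
2Nf = 5425425
Nf = 2.7127e+06


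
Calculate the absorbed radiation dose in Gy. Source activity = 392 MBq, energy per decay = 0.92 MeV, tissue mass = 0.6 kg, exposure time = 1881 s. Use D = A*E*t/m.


A = 392 MBq = 3.9200e+08 Bq
E = 0.92 MeV = 1.47384e-13 J
D = A*E*t/m = 3.9200e+08*1.47384e-13*1881/0.6
D = 0.1811 Gy


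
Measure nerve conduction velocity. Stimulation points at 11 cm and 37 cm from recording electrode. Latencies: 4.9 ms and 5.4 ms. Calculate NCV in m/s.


Distance = (37 - 11) / 100 = 0.26 m
dt = (5.4 - 4.9) / 1000 = 5.0000e-04 s
NCV = dist / dt = 520 m/s


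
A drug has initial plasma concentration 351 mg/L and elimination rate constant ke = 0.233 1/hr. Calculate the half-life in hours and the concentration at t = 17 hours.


t_half = ln(2) / ke = 0.693147 / 0.233 = 2.975 hr
C(t) = C0 * exp(-ke*t) = 351 * exp(-0.233*17)
C(17) = 6.684 mg/L


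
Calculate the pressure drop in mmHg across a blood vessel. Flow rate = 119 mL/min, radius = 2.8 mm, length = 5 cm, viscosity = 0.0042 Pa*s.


dP = 8*mu*L*Q / (pi*r^4)
Q = 119 mL/min = 1.98333e-06 m^3/s
dP = 17.2553 Pa = 17.2553 / 133.322 mmHg = 0.1294 mmHg


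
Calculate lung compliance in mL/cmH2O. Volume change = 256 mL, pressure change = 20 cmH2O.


C = dV / dP
C = 256 / 20
C = 12.8 mL/cmH2O


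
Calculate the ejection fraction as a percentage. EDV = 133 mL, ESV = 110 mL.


SV = EDV - ESV = 133 - 110 = 23 mL
EF = SV/EDV * 100 = 23/133 * 100
EF = 17.29%


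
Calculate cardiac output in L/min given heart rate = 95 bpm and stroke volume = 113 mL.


CO = HR * SV
CO = 95 * 113 / 1000
CO = 10.73 L/min


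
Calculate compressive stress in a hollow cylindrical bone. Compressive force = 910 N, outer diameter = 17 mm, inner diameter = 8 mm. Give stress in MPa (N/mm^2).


A = pi*(r_o^2 - r_i^2)
r_o = 8.5 mm, r_i = 4 mm
A = 176.715 mm^2
sigma = F/A = 910 / 176.715
sigma = 5.15 MPa


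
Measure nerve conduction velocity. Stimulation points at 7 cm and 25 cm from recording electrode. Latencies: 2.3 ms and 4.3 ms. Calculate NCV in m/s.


Distance = (25 - 7) / 100 = 0.18 m
dt = (4.3 - 2.3) / 1000 = 0.002 s
NCV = dist / dt = 90 m/s


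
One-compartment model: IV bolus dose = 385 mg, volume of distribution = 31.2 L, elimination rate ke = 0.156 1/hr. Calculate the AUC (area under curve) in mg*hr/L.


C0 = Dose/Vd = 385/31.2 = 12.3397 mg/L
AUC = C0/ke = 12.3397/0.156
AUC = 79.1 mg*hr/L


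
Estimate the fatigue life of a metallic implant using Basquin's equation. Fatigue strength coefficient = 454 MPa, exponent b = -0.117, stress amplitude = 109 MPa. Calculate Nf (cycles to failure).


sigma_a = sigma_f' * (2Nf)^b
2Nf = (sigma_a/sigma_f')^(1/b)
2Nf = (109/454)^(1/-0.117)
2Nf = 197686.67
Nf = 9.884e+04


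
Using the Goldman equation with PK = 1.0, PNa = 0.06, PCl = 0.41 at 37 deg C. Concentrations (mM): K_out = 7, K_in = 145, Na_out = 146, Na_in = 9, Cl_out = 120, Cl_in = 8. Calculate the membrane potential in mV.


Vm = (RT/F)*ln((PK*Ko + PNa*Nao + PCl*Cli)/(PK*Ki + PNa*Nai + PCl*Clo))
Numer = 19.04, Denom = 194.74
Vm = -62.14 mV


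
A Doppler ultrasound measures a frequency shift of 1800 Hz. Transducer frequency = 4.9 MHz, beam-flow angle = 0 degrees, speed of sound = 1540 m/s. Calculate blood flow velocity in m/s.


v = fd * c / (2 * f0 * cos(theta))
v = 1800 * 1540 / (2 * 4.9000e+06 * cos(0))
v = 0.2829 m/s


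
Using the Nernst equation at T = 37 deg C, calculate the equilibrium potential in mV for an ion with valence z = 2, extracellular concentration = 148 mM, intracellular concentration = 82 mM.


E = (RT/(zF)) * ln(C_out/C_in)
T = 37 + 273.15 = 310.15 K
E = (8.314 * 310.15 / (2 * 96485)) * ln(148/82)
E = 7.891 mV


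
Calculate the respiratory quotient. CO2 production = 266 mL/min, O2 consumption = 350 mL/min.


RQ = VCO2 / VO2
RQ = 266 / 350
RQ = 0.76


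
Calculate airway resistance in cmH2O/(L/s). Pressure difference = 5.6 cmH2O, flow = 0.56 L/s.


R = dP / flow
R = 5.6 / 0.56
R = 10 cmH2O/(L/s)


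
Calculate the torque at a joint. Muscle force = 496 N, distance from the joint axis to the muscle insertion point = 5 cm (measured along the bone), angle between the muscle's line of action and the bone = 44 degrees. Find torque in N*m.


Torque = F * d * sin(theta)   (moment arm = d*sin(theta))
d = 5 cm = 0.05 m
Torque = 496 * 0.05 * sin(44)
Torque = 17.23 N*m


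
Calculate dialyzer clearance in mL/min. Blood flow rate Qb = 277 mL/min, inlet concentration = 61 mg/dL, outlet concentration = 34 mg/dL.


K = Qb * (Cb_in - Cb_out) / Cb_in
K = 277 * (61 - 34) / 61
K = 122.6 mL/min


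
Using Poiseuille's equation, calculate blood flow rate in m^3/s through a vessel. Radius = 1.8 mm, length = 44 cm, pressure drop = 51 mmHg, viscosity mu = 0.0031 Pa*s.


Q = pi*r^4*dP / (8*mu*L)
r = 0.0018 m, L = 0.44 m
dP = 51 mmHg = 6799.422 Pa
Q = 2.0550e-05 m^3/s


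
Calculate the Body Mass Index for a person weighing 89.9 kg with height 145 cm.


BMI = weight / height^2
height = 145 cm = 1.45 m
BMI = 89.9 / 1.45^2
BMI = 42.76 kg/m^2


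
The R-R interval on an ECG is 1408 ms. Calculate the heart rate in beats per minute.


HR = 60 / RR_interval(s)
RR = 1408 ms = 1.408 s
HR = 60 / 1.408 = 42.61 bpm


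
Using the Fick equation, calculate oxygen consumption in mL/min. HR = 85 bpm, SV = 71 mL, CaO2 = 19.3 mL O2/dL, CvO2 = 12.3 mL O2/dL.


CO = HR*SV = 85*71/1000 = 6.035 L/min
a-v O2 diff = 19.3 - 12.3 = 7 mL/dL
VO2 = CO * (CaO2-CvO2) * 10 dL/L
VO2 = 6.035 * 7 * 10
VO2 = 422.5 mL/min


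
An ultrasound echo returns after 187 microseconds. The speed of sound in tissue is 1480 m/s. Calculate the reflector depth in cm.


depth = c * t / 2
t = 187 us = 1.8700e-04 s
depth = 1480 * 1.8700e-04 / 2
depth = 0.13838 m = 13.838 cm


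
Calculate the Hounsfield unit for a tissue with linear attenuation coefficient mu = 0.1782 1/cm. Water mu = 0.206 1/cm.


HU = ((mu_tissue - mu_water) / mu_water) * 1000
HU = ((0.1782 - 0.206) / 0.206) * 1000
HU = -135


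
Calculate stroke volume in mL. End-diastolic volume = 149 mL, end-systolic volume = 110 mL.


SV = EDV - ESV
SV = 149 - 110
SV = 39 mL


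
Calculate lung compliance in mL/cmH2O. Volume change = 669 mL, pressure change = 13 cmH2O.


C = dV / dP
C = 669 / 13
C = 51.46 mL/cmH2O


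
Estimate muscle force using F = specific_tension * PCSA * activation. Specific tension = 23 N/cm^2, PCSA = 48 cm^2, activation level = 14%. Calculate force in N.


F = sigma * PCSA * activation
F = 23 * 48 * 0.14
F = 154.6 N


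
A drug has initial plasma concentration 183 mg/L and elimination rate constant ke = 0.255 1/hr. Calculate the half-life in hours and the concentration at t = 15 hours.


t_half = ln(2) / ke = 0.693147 / 0.255 = 2.718 hr
C(t) = C0 * exp(-ke*t) = 183 * exp(-0.255*15)
C(15) = 3.993 mg/L


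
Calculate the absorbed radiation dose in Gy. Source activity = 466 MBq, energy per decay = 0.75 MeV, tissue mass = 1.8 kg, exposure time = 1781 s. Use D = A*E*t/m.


A = 466 MBq = 4.6600e+08 Bq
E = 0.75 MeV = 1.2015e-13 J
D = A*E*t/m = 4.6600e+08*1.2015e-13*1781/1.8
D = 0.0554 Gy


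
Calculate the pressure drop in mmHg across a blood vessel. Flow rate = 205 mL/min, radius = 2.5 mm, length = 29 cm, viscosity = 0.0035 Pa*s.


dP = 8*mu*L*Q / (pi*r^4)
Q = 205 mL/min = 3.41667e-06 m^3/s
dP = 226.073 Pa = 226.073 / 133.322 mmHg = 1.696 mmHg


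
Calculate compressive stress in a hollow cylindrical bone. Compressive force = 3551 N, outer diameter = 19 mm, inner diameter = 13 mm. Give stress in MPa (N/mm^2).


A = pi*(r_o^2 - r_i^2)
r_o = 9.5 mm, r_i = 6.5 mm
A = 150.796 mm^2
sigma = F/A = 3551 / 150.796
sigma = 23.55 MPa


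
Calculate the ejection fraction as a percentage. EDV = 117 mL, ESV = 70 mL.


SV = EDV - ESV = 117 - 70 = 47 mL
EF = SV/EDV * 100 = 47/117 * 100
EF = 40.17%


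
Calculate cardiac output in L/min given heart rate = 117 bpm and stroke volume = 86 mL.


CO = HR * SV
CO = 117 * 86 / 1000
CO = 10.06 L/min


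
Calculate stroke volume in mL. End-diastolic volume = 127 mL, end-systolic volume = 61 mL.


SV = EDV - ESV
SV = 127 - 61
SV = 66 mL


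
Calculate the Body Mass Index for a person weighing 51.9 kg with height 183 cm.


BMI = weight / height^2
height = 183 cm = 1.83 m
BMI = 51.9 / 1.83^2
BMI = 15.5 kg/m^2


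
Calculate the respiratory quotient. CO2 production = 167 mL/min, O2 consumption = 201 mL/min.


RQ = VCO2 / VO2
RQ = 167 / 201
RQ = 0.8308


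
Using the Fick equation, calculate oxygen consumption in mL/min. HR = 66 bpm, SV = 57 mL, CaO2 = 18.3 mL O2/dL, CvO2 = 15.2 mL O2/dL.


CO = HR*SV = 66*57/1000 = 3.762 L/min
a-v O2 diff = 18.3 - 15.2 = 3.1 mL/dL
VO2 = CO * (CaO2-CvO2) * 10 dL/L
VO2 = 3.762 * 3.1 * 10
VO2 = 116.6 mL/min


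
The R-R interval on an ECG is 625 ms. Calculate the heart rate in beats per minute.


HR = 60 / RR_interval(s)
RR = 625 ms = 0.625 s
HR = 60 / 0.625 = 96 bpm


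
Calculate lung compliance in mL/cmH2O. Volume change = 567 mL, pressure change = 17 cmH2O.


C = dV / dP
C = 567 / 17
C = 33.35 mL/cmH2O


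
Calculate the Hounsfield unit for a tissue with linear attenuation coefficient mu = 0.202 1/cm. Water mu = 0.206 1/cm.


HU = ((mu_tissue - mu_water) / mu_water) * 1000
HU = ((0.202 - 0.206) / 0.206) * 1000
HU = -19.42


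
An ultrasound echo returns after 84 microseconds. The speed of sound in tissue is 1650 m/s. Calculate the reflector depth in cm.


depth = c * t / 2
t = 84 us = 8.4000e-05 s
depth = 1650 * 8.4000e-05 / 2
depth = 0.0693 m = 6.93 cm


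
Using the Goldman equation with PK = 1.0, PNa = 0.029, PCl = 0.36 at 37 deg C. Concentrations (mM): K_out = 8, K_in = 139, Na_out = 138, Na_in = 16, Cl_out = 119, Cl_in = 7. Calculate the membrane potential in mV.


Vm = (RT/F)*ln((PK*Ko + PNa*Nao + PCl*Cli)/(PK*Ki + PNa*Nai + PCl*Clo))
Numer = 14.522, Denom = 182.304
Vm = -67.62 mV


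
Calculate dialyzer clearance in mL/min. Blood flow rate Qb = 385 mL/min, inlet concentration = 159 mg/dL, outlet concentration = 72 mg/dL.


K = Qb * (Cb_in - Cb_out) / Cb_in
K = 385 * (159 - 72) / 159
K = 210.7 mL/min


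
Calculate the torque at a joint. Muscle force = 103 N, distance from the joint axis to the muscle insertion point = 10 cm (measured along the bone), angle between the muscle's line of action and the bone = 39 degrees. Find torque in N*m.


Torque = F * d * sin(theta)   (moment arm = d*sin(theta))
d = 10 cm = 0.1 m
Torque = 103 * 0.1 * sin(39)
Torque = 6.482 N*m


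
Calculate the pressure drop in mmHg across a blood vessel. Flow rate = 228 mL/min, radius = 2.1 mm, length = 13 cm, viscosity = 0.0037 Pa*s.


dP = 8*mu*L*Q / (pi*r^4)
Q = 228 mL/min = 3.8e-06 m^3/s
dP = 239.327 Pa = 239.327 / 133.322 mmHg = 1.795 mmHg


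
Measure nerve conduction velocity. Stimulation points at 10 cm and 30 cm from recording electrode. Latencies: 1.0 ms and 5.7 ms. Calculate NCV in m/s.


Distance = (30 - 10) / 100 = 0.2 m
dt = (5.7 - 1.0) / 1000 = 0.0047 s
NCV = dist / dt = 42.55 m/s


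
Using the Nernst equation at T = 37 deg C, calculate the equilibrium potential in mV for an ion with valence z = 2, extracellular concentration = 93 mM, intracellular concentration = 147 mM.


E = (RT/(zF)) * ln(C_out/C_in)
T = 37 + 273.15 = 310.15 K
E = (8.314 * 310.15 / (2 * 96485)) * ln(93/147)
E = -6.118 mV


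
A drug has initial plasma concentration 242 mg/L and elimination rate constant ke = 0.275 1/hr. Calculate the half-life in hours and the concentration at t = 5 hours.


t_half = ln(2) / ke = 0.693147 / 0.275 = 2.521 hr
C(t) = C0 * exp(-ke*t) = 242 * exp(-0.275*5)
C(5) = 61.19 mg/L


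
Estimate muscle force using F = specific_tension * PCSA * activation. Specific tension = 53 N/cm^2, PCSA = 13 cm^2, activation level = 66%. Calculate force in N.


F = sigma * PCSA * activation
F = 53 * 13 * 0.66
F = 454.7 N


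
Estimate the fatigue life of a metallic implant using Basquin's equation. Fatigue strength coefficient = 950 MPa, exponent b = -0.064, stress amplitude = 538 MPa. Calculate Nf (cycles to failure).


sigma_a = sigma_f' * (2Nf)^b
2Nf = (sigma_a/sigma_f')^(1/b)
2Nf = (538/950)^(1/-0.064)
2Nf = 7218.6881
Nf = 3609


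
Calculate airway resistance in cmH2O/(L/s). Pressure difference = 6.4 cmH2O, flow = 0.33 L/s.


R = dP / flow
R = 6.4 / 0.33
R = 19.39 cmH2O/(L/s)


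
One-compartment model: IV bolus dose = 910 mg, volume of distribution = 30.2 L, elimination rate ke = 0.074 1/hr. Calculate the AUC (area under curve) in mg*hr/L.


C0 = Dose/Vd = 910/30.2 = 30.1325 mg/L
AUC = C0/ke = 30.1325/0.074
AUC = 407.2 mg*hr/L


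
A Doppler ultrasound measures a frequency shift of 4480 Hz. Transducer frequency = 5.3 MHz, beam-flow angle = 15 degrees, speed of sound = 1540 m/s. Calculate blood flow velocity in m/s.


v = fd * c / (2 * f0 * cos(theta))
v = 4480 * 1540 / (2 * 5.3000e+06 * cos(15))
v = 0.6738 m/s


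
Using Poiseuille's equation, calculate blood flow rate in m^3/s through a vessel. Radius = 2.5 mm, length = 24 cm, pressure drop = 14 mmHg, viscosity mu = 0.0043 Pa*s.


Q = pi*r^4*dP / (8*mu*L)
r = 0.0025 m, L = 0.24 m
dP = 14 mmHg = 1866.508 Pa
Q = 2.7744e-05 m^3/s


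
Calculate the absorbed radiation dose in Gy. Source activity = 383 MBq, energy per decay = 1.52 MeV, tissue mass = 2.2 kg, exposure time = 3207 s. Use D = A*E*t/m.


A = 383 MBq = 3.8300e+08 Bq
E = 1.52 MeV = 2.43504e-13 J
D = A*E*t/m = 3.8300e+08*2.43504e-13*3207/2.2
D = 0.136 Gy


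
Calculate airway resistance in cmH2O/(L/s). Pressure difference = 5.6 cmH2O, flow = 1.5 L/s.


R = dP / flow
R = 5.6 / 1.5
R = 3.733 cmH2O/(L/s)


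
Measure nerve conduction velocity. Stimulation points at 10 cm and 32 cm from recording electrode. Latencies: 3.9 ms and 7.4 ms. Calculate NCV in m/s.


Distance = (32 - 10) / 100 = 0.22 m
dt = (7.4 - 3.9) / 1000 = 0.0035 s
NCV = dist / dt = 62.86 m/s


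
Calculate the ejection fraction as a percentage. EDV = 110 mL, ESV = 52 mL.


SV = EDV - ESV = 110 - 52 = 58 mL
EF = SV/EDV * 100 = 58/110 * 100
EF = 52.73%


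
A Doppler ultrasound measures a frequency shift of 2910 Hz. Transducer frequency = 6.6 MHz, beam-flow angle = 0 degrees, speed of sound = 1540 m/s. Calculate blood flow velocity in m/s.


v = fd * c / (2 * f0 * cos(theta))
v = 2910 * 1540 / (2 * 6.6000e+06 * cos(0))
v = 0.3395 m/s


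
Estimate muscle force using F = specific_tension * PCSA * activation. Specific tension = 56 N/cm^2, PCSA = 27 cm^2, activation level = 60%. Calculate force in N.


F = sigma * PCSA * activation
F = 56 * 27 * 0.6
F = 907.2 N


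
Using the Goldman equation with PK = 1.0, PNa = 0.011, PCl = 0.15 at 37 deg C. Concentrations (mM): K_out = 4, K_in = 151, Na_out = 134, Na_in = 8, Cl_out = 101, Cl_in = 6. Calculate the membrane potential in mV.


Vm = (RT/F)*ln((PK*Ko + PNa*Nao + PCl*Cli)/(PK*Ki + PNa*Nai + PCl*Clo))
Numer = 6.374, Denom = 166.238
Vm = -87.16 mV


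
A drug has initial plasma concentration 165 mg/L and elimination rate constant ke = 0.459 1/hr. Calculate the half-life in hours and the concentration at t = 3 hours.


t_half = ln(2) / ke = 0.693147 / 0.459 = 1.51 hr
C(t) = C0 * exp(-ke*t) = 165 * exp(-0.459*3)
C(3) = 41.64 mg/L


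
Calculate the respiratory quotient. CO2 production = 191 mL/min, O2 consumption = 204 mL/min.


RQ = VCO2 / VO2
RQ = 191 / 204
RQ = 0.9363


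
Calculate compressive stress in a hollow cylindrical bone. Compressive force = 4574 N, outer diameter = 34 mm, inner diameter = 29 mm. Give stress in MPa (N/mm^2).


A = pi*(r_o^2 - r_i^2)
r_o = 17 mm, r_i = 14.5 mm
A = 247.4 mm^2
sigma = F/A = 4574 / 247.4
sigma = 18.49 MPa


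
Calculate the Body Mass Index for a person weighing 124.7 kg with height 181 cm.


BMI = weight / height^2
height = 181 cm = 1.81 m
BMI = 124.7 / 1.81^2
BMI = 38.06 kg/m^2


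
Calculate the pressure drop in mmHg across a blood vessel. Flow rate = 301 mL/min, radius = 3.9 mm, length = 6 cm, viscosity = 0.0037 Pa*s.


dP = 8*mu*L*Q / (pi*r^4)
Q = 301 mL/min = 5.01667e-06 m^3/s
dP = 12.2589 Pa = 12.2589 / 133.322 mmHg = 0.09195 mmHg


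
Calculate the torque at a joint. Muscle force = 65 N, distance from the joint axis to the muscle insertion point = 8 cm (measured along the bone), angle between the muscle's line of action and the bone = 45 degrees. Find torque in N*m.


Torque = F * d * sin(theta)   (moment arm = d*sin(theta))
d = 8 cm = 0.08 m
Torque = 65 * 0.08 * sin(45)
Torque = 3.677 N*m


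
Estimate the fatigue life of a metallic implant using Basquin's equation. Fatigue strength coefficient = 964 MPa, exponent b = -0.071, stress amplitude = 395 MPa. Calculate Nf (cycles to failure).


sigma_a = sigma_f' * (2Nf)^b
2Nf = (sigma_a/sigma_f')^(1/b)
2Nf = (395/964)^(1/-0.071)
2Nf = 286723.92
Nf = 1.434e+05


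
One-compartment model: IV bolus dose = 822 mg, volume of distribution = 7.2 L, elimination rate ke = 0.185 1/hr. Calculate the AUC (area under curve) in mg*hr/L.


C0 = Dose/Vd = 822/7.2 = 114.167 mg/L
AUC = C0/ke = 114.167/0.185
AUC = 617.1 mg*hr/L


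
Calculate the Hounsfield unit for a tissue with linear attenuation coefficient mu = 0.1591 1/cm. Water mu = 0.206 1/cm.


HU = ((mu_tissue - mu_water) / mu_water) * 1000
HU = ((0.1591 - 0.206) / 0.206) * 1000
HU = -227.7


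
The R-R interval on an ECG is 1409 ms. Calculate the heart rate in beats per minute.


HR = 60 / RR_interval(s)
RR = 1409 ms = 1.409 s
HR = 60 / 1.409 = 42.58 bpm


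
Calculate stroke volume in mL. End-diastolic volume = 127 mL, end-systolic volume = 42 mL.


SV = EDV - ESV
SV = 127 - 42
SV = 85 mL


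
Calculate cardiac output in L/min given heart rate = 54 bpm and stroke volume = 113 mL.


CO = HR * SV
CO = 54 * 113 / 1000
CO = 6.102 L/min


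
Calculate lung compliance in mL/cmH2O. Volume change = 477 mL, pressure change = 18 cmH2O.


C = dV / dP
C = 477 / 18
C = 26.5 mL/cmH2O


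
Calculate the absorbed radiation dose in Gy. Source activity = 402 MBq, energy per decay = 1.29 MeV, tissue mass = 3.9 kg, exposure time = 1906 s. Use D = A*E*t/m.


A = 402 MBq = 4.0200e+08 Bq
E = 1.29 MeV = 2.06658e-13 J
D = A*E*t/m = 4.0200e+08*2.06658e-13*1906/3.9
D = 0.0406 Gy


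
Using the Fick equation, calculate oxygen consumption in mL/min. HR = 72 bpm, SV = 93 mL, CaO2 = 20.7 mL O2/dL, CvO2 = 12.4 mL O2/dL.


CO = HR*SV = 72*93/1000 = 6.696 L/min
a-v O2 diff = 20.7 - 12.4 = 8.3 mL/dL
VO2 = CO * (CaO2-CvO2) * 10 dL/L
VO2 = 6.696 * 8.3 * 10
VO2 = 555.8 mL/min


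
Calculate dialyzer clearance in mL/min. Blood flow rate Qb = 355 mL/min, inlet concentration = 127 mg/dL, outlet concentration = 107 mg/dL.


K = Qb * (Cb_in - Cb_out) / Cb_in
K = 355 * (127 - 107) / 127
K = 55.91 mL/min


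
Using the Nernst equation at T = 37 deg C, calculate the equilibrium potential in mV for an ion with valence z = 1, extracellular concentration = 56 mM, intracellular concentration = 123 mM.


E = (RT/(zF)) * ln(C_out/C_in)
T = 37 + 273.15 = 310.15 K
E = (8.314 * 310.15 / (1 * 96485)) * ln(56/123)
E = -21.03 mV


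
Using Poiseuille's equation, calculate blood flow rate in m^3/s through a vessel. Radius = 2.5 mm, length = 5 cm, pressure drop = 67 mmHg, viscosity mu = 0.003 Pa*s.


Q = pi*r^4*dP / (8*mu*L)
r = 0.0025 m, L = 0.05 m
dP = 67 mmHg = 8932.574 Pa
Q = 9.1349e-04 m^3/s


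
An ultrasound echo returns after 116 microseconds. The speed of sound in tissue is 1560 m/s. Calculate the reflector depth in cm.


depth = c * t / 2
t = 116 us = 1.1600e-04 s
depth = 1560 * 1.1600e-04 / 2
depth = 0.09048 m = 9.048 cm


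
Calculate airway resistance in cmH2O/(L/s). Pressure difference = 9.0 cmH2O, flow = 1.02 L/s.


R = dP / flow
R = 9.0 / 1.02
R = 8.824 cmH2O/(L/s)


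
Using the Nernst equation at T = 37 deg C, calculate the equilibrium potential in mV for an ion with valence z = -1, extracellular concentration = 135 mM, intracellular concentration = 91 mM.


E = (RT/(zF)) * ln(C_out/C_in)
T = 37 + 273.15 = 310.15 K
E = (8.314 * 310.15 / (-1 * 96485)) * ln(135/91)
E = -10.54 mV


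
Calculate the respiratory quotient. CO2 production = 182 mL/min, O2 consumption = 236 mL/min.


RQ = VCO2 / VO2
RQ = 182 / 236
RQ = 0.7712


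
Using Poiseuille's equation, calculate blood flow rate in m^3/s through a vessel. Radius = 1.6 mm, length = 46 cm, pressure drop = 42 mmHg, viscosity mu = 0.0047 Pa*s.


Q = pi*r^4*dP / (8*mu*L)
r = 0.0016 m, L = 0.46 m
dP = 42 mmHg = 5599.524 Pa
Q = 6.6655e-06 m^3/s


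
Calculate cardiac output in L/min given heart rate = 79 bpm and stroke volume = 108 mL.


CO = HR * SV
CO = 79 * 108 / 1000
CO = 8.532 L/min


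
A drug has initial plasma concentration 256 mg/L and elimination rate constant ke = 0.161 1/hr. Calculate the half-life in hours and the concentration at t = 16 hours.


t_half = ln(2) / ke = 0.693147 / 0.161 = 4.305 hr
C(t) = C0 * exp(-ke*t) = 256 * exp(-0.161*16)
C(16) = 19.48 mg/L


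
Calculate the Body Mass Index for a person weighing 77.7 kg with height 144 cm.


BMI = weight / height^2
height = 144 cm = 1.44 m
BMI = 77.7 / 1.44^2
BMI = 37.47 kg/m^2


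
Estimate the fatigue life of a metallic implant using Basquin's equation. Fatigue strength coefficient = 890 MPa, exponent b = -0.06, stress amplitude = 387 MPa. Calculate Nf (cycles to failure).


sigma_a = sigma_f' * (2Nf)^b
2Nf = (sigma_a/sigma_f')^(1/b)
2Nf = (387/890)^(1/-0.06)
2Nf = 1066556.9
Nf = 5.333e+05


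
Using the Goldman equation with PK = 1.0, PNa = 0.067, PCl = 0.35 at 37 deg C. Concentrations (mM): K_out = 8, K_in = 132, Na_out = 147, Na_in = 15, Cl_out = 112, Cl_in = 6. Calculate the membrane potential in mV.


Vm = (RT/F)*ln((PK*Ko + PNa*Nao + PCl*Cli)/(PK*Ki + PNa*Nai + PCl*Clo))
Numer = 19.949, Denom = 172.205
Vm = -57.61 mV


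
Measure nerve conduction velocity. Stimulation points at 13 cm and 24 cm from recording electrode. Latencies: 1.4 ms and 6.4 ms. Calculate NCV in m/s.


Distance = (24 - 13) / 100 = 0.11 m
dt = (6.4 - 1.4) / 1000 = 0.005 s
NCV = dist / dt = 22 m/s


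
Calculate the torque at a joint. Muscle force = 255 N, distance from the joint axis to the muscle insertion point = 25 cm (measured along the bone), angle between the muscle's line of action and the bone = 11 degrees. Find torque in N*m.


Torque = F * d * sin(theta)   (moment arm = d*sin(theta))
d = 25 cm = 0.25 m
Torque = 255 * 0.25 * sin(11)
Torque = 12.16 N*m


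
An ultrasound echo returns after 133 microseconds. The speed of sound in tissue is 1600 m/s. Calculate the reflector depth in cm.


depth = c * t / 2
t = 133 us = 1.3300e-04 s
depth = 1600 * 1.3300e-04 / 2
depth = 0.1064 m = 10.64 cm


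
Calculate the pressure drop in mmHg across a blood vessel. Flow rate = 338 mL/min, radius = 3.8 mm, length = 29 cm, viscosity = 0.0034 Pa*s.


dP = 8*mu*L*Q / (pi*r^4)
Q = 338 mL/min = 5.63333e-06 m^3/s
dP = 67.8341 Pa = 67.8341 / 133.322 mmHg = 0.5088 mmHg


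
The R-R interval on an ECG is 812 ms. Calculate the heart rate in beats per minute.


HR = 60 / RR_interval(s)
RR = 812 ms = 0.812 s
HR = 60 / 0.812 = 73.89 bpm


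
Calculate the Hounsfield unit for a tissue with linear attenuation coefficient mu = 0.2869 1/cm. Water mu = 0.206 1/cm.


HU = ((mu_tissue - mu_water) / mu_water) * 1000
HU = ((0.2869 - 0.206) / 0.206) * 1000
HU = 392.7


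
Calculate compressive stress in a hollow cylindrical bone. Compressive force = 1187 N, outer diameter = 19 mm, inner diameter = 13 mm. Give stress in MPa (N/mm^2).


A = pi*(r_o^2 - r_i^2)
r_o = 9.5 mm, r_i = 6.5 mm
A = 150.796 mm^2
sigma = F/A = 1187 / 150.796
sigma = 7.872 MPa


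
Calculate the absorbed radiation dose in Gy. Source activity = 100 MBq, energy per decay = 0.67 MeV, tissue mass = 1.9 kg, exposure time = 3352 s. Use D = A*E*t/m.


A = 100 MBq = 1.0000e+08 Bq
E = 0.67 MeV = 1.07334e-13 J
D = A*E*t/m = 1.0000e+08*1.07334e-13*3352/1.9
D = 0.01894 Gy


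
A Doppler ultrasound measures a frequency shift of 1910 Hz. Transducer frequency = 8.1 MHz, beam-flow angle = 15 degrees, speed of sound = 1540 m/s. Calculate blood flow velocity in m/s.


v = fd * c / (2 * f0 * cos(theta))
v = 1910 * 1540 / (2 * 8.1000e+06 * cos(15))
v = 0.188 m/s


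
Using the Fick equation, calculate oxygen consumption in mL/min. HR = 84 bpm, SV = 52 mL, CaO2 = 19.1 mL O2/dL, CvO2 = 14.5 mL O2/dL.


CO = HR*SV = 84*52/1000 = 4.368 L/min
a-v O2 diff = 19.1 - 14.5 = 4.6 mL/dL
VO2 = CO * (CaO2-CvO2) * 10 dL/L
VO2 = 4.368 * 4.6 * 10
VO2 = 200.9 mL/min


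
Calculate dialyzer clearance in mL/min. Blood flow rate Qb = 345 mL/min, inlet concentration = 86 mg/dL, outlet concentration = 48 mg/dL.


K = Qb * (Cb_in - Cb_out) / Cb_in
K = 345 * (86 - 48) / 86
K = 152.4 mL/min


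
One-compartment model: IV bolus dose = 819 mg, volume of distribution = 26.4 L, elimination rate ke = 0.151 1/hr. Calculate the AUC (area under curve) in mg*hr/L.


C0 = Dose/Vd = 819/26.4 = 31.0227 mg/L
AUC = C0/ke = 31.0227/0.151
AUC = 205.4 mg*hr/L


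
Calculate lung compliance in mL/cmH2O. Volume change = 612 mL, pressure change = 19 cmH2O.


C = dV / dP
C = 612 / 19
C = 32.21 mL/cmH2O


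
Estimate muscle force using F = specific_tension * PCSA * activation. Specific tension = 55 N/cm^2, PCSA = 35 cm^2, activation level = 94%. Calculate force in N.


F = sigma * PCSA * activation
F = 55 * 35 * 0.94
F = 1810 N


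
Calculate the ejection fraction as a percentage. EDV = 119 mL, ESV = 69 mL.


SV = EDV - ESV = 119 - 69 = 50 mL
EF = SV/EDV * 100 = 50/119 * 100
EF = 42.02%


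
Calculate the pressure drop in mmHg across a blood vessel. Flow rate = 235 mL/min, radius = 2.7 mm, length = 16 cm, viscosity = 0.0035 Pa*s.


dP = 8*mu*L*Q / (pi*r^4)
Q = 235 mL/min = 3.91667e-06 m^3/s
dP = 105.097 Pa = 105.097 / 133.322 mmHg = 0.7883 mmHg


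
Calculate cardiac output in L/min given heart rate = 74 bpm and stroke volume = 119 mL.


CO = HR * SV
CO = 74 * 119 / 1000
CO = 8.806 L/min


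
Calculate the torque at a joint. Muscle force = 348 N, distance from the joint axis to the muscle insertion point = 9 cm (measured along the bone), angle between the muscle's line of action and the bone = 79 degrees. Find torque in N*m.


Torque = F * d * sin(theta)   (moment arm = d*sin(theta))
d = 9 cm = 0.09 m
Torque = 348 * 0.09 * sin(79)
Torque = 30.74 N*m


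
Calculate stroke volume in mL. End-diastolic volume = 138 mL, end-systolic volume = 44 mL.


SV = EDV - ESV
SV = 138 - 44
SV = 94 mL


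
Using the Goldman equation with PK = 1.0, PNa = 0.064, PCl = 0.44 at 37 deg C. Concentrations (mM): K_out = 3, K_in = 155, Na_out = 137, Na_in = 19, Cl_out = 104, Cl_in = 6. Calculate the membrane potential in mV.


Vm = (RT/F)*ln((PK*Ko + PNa*Nao + PCl*Cli)/(PK*Ki + PNa*Nai + PCl*Clo))
Numer = 14.408, Denom = 201.976
Vm = -70.56 mV


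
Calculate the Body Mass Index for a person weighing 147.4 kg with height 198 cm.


BMI = weight / height^2
height = 198 cm = 1.98 m
BMI = 147.4 / 1.98^2
BMI = 37.6 kg/m^2


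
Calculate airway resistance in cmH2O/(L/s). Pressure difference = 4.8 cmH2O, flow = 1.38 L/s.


R = dP / flow
R = 4.8 / 1.38
R = 3.478 cmH2O/(L/s)


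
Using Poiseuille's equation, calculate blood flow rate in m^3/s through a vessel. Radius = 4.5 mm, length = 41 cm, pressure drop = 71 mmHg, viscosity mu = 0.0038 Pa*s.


Q = pi*r^4*dP / (8*mu*L)
r = 0.0045 m, L = 0.41 m
dP = 71 mmHg = 9465.862 Pa
Q = 9.7837e-04 m^3/s


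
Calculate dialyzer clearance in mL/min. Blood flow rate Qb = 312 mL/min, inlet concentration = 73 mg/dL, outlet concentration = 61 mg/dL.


K = Qb * (Cb_in - Cb_out) / Cb_in
K = 312 * (73 - 61) / 73
K = 51.29 mL/min


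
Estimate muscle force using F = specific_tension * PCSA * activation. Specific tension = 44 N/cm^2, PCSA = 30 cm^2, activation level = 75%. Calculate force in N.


F = sigma * PCSA * activation
F = 44 * 30 * 0.75
F = 990 N


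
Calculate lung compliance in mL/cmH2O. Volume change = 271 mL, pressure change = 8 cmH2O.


C = dV / dP
C = 271 / 8
C = 33.88 mL/cmH2O


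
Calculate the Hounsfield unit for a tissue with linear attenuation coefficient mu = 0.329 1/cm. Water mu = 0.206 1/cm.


HU = ((mu_tissue - mu_water) / mu_water) * 1000
HU = ((0.329 - 0.206) / 0.206) * 1000
HU = 597.1


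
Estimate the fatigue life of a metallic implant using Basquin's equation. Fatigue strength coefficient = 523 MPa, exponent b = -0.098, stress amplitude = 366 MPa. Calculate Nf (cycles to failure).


sigma_a = sigma_f' * (2Nf)^b
2Nf = (sigma_a/sigma_f')^(1/b)
2Nf = (366/523)^(1/-0.098)
2Nf = 38.180613
Nf = 19.09


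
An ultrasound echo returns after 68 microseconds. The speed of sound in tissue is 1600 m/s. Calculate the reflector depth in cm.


depth = c * t / 2
t = 68 us = 6.8000e-05 s
depth = 1600 * 6.8000e-05 / 2
depth = 0.0544 m = 5.44 cm


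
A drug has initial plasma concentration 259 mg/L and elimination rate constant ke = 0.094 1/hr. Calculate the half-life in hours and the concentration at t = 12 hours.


t_half = ln(2) / ke = 0.693147 / 0.094 = 7.374 hr
C(t) = C0 * exp(-ke*t) = 259 * exp(-0.094*12)
C(12) = 83.83 mg/L


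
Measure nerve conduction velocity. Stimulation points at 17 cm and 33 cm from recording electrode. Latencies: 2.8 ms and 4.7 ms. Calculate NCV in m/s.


Distance = (33 - 17) / 100 = 0.16 m
dt = (4.7 - 2.8) / 1000 = 0.0019 s
NCV = dist / dt = 84.21 m/s


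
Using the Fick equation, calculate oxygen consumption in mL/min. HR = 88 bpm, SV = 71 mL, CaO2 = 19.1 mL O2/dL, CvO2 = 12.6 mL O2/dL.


CO = HR*SV = 88*71/1000 = 6.248 L/min
a-v O2 diff = 19.1 - 12.6 = 6.5 mL/dL
VO2 = CO * (CaO2-CvO2) * 10 dL/L
VO2 = 6.248 * 6.5 * 10
VO2 = 406.1 mL/min


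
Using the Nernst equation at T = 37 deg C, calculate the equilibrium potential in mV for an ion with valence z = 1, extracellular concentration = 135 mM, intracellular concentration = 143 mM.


E = (RT/(zF)) * ln(C_out/C_in)
T = 37 + 273.15 = 310.15 K
E = (8.314 * 310.15 / (1 * 96485)) * ln(135/143)
E = -1.539 mV


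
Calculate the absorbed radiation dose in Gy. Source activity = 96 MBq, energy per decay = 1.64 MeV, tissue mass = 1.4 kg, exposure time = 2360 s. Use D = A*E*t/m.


A = 96 MBq = 9.6000e+07 Bq
E = 1.64 MeV = 2.62728e-13 J
D = A*E*t/m = 9.6000e+07*2.62728e-13*2360/1.4
D = 0.04252 Gy


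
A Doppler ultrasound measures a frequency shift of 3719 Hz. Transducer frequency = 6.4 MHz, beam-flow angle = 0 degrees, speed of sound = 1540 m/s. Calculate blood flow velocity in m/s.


v = fd * c / (2 * f0 * cos(theta))
v = 3719 * 1540 / (2 * 6.4000e+06 * cos(0))
v = 0.4474 m/s


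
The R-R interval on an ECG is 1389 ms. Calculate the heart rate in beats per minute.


HR = 60 / RR_interval(s)
RR = 1389 ms = 1.389 s
HR = 60 / 1.389 = 43.2 bpm


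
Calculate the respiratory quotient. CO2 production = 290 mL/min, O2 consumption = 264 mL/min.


RQ = VCO2 / VO2
RQ = 290 / 264
RQ = 1.098


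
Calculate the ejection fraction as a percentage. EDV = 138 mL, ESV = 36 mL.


SV = EDV - ESV = 138 - 36 = 102 mL
EF = SV/EDV * 100 = 102/138 * 100
EF = 73.91%


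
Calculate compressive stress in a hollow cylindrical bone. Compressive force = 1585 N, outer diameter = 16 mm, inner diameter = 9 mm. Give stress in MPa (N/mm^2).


A = pi*(r_o^2 - r_i^2)
r_o = 8 mm, r_i = 4.5 mm
A = 137.445 mm^2
sigma = F/A = 1585 / 137.445
sigma = 11.53 MPa


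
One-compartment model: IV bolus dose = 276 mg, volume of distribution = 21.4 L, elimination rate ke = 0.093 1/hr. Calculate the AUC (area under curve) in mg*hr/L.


C0 = Dose/Vd = 276/21.4 = 12.8972 mg/L
AUC = C0/ke = 12.8972/0.093
AUC = 138.7 mg*hr/L


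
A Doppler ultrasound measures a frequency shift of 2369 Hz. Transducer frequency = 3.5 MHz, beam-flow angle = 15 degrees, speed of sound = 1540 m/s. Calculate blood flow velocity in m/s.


v = fd * c / (2 * f0 * cos(theta))
v = 2369 * 1540 / (2 * 3.5000e+06 * cos(15))
v = 0.5396 m/s


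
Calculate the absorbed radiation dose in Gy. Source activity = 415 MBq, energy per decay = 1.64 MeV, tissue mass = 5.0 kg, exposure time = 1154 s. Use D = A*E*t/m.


A = 415 MBq = 4.1500e+08 Bq
E = 1.64 MeV = 2.62728e-13 J
D = A*E*t/m = 4.1500e+08*2.62728e-13*1154/5.0
D = 0.02516 Gy


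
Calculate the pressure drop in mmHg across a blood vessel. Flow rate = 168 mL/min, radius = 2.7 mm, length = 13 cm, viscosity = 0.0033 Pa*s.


dP = 8*mu*L*Q / (pi*r^4)
Q = 168 mL/min = 2.8e-06 m^3/s
dP = 57.5573 Pa = 57.5573 / 133.322 mmHg = 0.4317 mmHg


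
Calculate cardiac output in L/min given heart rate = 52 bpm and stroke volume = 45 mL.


CO = HR * SV
CO = 52 * 45 / 1000
CO = 2.34 L/min


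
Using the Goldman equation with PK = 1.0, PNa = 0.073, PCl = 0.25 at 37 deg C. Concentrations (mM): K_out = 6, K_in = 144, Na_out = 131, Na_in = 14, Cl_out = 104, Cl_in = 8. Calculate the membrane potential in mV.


Vm = (RT/F)*ln((PK*Ko + PNa*Nao + PCl*Cli)/(PK*Ki + PNa*Nai + PCl*Clo))
Numer = 17.563, Denom = 171.022
Vm = -60.83 mV


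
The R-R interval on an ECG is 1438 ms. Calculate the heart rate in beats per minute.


HR = 60 / RR_interval(s)
RR = 1438 ms = 1.438 s
HR = 60 / 1.438 = 41.72 bpm


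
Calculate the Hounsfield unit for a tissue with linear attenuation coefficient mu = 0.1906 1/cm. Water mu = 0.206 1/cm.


HU = ((mu_tissue - mu_water) / mu_water) * 1000
HU = ((0.1906 - 0.206) / 0.206) * 1000
HU = -74.76


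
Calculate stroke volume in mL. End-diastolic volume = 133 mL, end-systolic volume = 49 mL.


SV = EDV - ESV
SV = 133 - 49
SV = 84 mL


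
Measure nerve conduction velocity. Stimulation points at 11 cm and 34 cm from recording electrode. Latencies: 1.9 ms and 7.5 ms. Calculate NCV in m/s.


Distance = (34 - 11) / 100 = 0.23 m
dt = (7.5 - 1.9) / 1000 = 0.0056 s
NCV = dist / dt = 41.07 m/s


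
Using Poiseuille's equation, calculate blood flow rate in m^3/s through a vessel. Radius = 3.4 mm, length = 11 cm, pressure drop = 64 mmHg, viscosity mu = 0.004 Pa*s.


Q = pi*r^4*dP / (8*mu*L)
r = 0.0034 m, L = 0.11 m
dP = 64 mmHg = 8532.608 Pa
Q = 0.001018 m^3/s


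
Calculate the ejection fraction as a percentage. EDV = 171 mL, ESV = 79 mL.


SV = EDV - ESV = 171 - 79 = 92 mL
EF = SV/EDV * 100 = 92/171 * 100
EF = 53.8%


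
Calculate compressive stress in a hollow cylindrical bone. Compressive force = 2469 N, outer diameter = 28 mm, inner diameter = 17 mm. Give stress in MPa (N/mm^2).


A = pi*(r_o^2 - r_i^2)
r_o = 14 mm, r_i = 8.5 mm
A = 388.772 mm^2
sigma = F/A = 2469 / 388.772
sigma = 6.351 MPa


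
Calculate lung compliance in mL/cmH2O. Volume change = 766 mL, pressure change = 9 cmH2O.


C = dV / dP
C = 766 / 9
C = 85.11 mL/cmH2O


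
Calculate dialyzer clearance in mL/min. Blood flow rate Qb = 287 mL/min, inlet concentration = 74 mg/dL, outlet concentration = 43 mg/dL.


K = Qb * (Cb_in - Cb_out) / Cb_in
K = 287 * (74 - 43) / 74
K = 120.2 mL/min


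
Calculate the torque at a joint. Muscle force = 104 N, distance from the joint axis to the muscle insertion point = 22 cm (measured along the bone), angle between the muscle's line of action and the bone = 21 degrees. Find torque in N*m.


Torque = F * d * sin(theta)   (moment arm = d*sin(theta))
d = 22 cm = 0.22 m
Torque = 104 * 0.22 * sin(21)
Torque = 8.199 N*m


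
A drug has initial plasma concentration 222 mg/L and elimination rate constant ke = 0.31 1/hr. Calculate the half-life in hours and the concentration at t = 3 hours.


t_half = ln(2) / ke = 0.693147 / 0.31 = 2.236 hr
C(t) = C0 * exp(-ke*t) = 222 * exp(-0.31*3)
C(3) = 87.59 mg/L


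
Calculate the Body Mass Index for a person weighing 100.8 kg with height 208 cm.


BMI = weight / height^2
height = 208 cm = 2.08 m
BMI = 100.8 / 2.08^2
BMI = 23.3 kg/m^2


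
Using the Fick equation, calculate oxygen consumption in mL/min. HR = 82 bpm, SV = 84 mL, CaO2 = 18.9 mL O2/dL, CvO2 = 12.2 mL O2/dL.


CO = HR*SV = 82*84/1000 = 6.888 L/min
a-v O2 diff = 18.9 - 12.2 = 6.7 mL/dL
VO2 = CO * (CaO2-CvO2) * 10 dL/L
VO2 = 6.888 * 6.7 * 10
VO2 = 461.5 mL/min


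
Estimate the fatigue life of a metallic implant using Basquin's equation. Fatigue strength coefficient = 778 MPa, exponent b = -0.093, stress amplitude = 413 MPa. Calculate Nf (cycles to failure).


sigma_a = sigma_f' * (2Nf)^b
2Nf = (sigma_a/sigma_f')^(1/b)
2Nf = (413/778)^(1/-0.093)
2Nf = 906.37296
Nf = 453.2


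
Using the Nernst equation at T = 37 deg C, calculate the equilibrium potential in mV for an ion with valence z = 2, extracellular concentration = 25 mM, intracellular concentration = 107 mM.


E = (RT/(zF)) * ln(C_out/C_in)
T = 37 + 273.15 = 310.15 K
E = (8.314 * 310.15 / (2 * 96485)) * ln(25/107)
E = -19.43 mV


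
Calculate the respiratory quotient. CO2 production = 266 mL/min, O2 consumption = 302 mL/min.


RQ = VCO2 / VO2
RQ = 266 / 302
RQ = 0.8808


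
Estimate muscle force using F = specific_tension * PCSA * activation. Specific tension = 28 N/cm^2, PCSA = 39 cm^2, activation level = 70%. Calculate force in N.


F = sigma * PCSA * activation
F = 28 * 39 * 0.7
F = 764.4 N


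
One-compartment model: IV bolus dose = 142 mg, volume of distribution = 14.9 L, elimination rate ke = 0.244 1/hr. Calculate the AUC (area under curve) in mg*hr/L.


C0 = Dose/Vd = 142/14.9 = 9.5302 mg/L
AUC = C0/ke = 9.5302/0.244
AUC = 39.06 mg*hr/L


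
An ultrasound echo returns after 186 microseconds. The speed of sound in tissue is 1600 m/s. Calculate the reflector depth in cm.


depth = c * t / 2
t = 186 us = 1.8600e-04 s
depth = 1600 * 1.8600e-04 / 2
depth = 0.1488 m = 14.88 cm


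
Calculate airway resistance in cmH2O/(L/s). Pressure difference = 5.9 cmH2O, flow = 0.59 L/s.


R = dP / flow
R = 5.9 / 0.59
R = 10 cmH2O/(L/s)


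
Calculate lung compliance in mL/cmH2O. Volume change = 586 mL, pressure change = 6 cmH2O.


C = dV / dP
C = 586 / 6
C = 97.67 mL/cmH2O


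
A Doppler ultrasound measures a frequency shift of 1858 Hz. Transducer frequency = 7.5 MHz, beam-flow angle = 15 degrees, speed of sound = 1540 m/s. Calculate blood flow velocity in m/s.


v = fd * c / (2 * f0 * cos(theta))
v = 1858 * 1540 / (2 * 7.5000e+06 * cos(15))
v = 0.1975 m/s
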